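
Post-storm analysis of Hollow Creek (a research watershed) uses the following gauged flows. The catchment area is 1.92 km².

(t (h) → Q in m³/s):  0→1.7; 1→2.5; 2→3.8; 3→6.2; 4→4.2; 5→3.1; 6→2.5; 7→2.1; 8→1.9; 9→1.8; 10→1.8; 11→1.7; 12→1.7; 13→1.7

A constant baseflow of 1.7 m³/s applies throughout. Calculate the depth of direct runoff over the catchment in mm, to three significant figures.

Direct runoff: 0.0, 0.8, 2.1, 4.5, 2.5, 1.4, 0.8, 0.4, 0.2, 0.1, 0.1, 0.0, 0.0, 0.0 m³/s; ΣQ_DR = 12.90 m³/s.
V = ΣQ_DR · Δt = 12.90 × 3600 s = 46440 m³.
Over A = 1.92 km², depth = V / A = 24.2 mm.

d ≈ 24.2 mm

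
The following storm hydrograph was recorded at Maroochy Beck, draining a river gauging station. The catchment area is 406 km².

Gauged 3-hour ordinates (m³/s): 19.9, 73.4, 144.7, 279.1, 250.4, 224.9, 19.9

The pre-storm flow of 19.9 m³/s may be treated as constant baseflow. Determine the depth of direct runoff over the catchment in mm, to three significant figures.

Direct runoff: 0.0, 53.5, 124.8, 259.2, 230.5, 205.0, 0.0 m³/s; ΣQ_DR = 873.0 m³/s.
V = ΣQ_DR · Δt = 873.0 × 10800 s = 9.428 × 10^6 m³.
Over A = 406 km², depth = V / A = 23.2 mm.

d ≈ 23.2 mm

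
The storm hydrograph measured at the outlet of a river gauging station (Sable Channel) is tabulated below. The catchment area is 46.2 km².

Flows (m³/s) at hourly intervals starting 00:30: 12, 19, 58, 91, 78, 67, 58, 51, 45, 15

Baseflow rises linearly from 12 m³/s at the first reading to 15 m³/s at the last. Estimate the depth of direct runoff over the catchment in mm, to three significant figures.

d ≈ 28.0 mm

Direct runoff: 0.00, 6.67, 45.33, 78.00, 64.67, 53.33, 44.00, 36.67, 30.33, 0.00 m³/s; ΣQ_DR = 359.0 m³/s.
V = ΣQ_DR · Δt = 359.0 × 3600 s = 1.292 × 10^6 m³.
Over A = 46.2 km², depth = V / A = 28.0 mm.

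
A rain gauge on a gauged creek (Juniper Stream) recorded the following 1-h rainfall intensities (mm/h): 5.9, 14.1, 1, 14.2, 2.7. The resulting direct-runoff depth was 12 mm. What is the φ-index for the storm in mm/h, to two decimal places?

Only the 2 blocks with intensity above φ contribute runoff: 14.1, 14.2 mm/h.
Σ(I−φ)·Δt = d  ⇒  (14.1+14.2 − 2φ)·1 = 12
φ = (28.30 − 12/1) / 2 = 8.15 mm/h.

φ ≈ 8.15 mm/h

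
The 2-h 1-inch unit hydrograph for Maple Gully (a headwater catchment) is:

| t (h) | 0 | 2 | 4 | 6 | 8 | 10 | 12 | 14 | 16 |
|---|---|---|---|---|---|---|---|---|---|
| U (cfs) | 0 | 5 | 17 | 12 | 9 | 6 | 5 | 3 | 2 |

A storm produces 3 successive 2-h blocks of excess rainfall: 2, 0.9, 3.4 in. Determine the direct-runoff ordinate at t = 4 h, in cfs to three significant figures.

By discrete convolution, Q_j = Σ (P_i / 1 in) · U_{j−i}.
At t = 4 h (j=2): Q = (2/1)·17 + (0.9/1)·5 + (3.4/1)·0 = 38.5 cfs.

Q ≈ 38.5 cfs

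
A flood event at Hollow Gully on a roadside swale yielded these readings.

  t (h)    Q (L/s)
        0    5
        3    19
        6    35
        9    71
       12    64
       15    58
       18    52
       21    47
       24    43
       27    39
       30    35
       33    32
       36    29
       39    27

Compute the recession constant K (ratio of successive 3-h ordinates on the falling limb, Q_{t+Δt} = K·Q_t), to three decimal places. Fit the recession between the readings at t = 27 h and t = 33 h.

Using the recession-limb readings at t = 27 h and t = 33 h: Q falls from 39 to 32 L/s over 2 intervals.
K = (Q₂/Q₁)^(1/2) = (32/39)^(1/2) = 0.906.

K ≈ 0.906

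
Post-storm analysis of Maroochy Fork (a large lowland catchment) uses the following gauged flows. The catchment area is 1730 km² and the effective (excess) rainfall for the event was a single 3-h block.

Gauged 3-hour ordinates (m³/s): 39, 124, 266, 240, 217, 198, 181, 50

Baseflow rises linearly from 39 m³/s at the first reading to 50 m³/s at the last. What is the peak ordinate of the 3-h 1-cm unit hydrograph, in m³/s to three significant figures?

U_p ≈ 374 m³/s

Direct runoff: 0.00, 83.43, 223.86, 196.29, 171.71, 151.14, 132.57, 0.00 m³/s; ΣQ_DR = 959.0 m³/s, peak = 223.86 m³/s.
Runoff depth d = ΣQ_DR·Δt / A = 959.0 × 10800 / (1730 km²) = 5.987 mm.
The 1-cm UH is the DRH scaled by (10 mm)/d, so U_p = 223.86 × 10/5.987 = 374 m³/s.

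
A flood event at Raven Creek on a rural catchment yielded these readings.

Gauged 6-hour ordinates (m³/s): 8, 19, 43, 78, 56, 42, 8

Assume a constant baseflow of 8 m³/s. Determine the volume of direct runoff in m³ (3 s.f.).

V ≈ 4.28 × 10^6 m³

Direct-runoff ordinates (Q − Q_b): 0.0, 11.0, 35.0, 70.0, 48.0, 34.0, 0.0 m³/s.
ΣQ_DR = 198.0 m³/s.
With Δt = 6 h = 21600 s, V = ΣQ_DR · Δt = 198.0 × 21600 = 4.28 × 10^6 m³.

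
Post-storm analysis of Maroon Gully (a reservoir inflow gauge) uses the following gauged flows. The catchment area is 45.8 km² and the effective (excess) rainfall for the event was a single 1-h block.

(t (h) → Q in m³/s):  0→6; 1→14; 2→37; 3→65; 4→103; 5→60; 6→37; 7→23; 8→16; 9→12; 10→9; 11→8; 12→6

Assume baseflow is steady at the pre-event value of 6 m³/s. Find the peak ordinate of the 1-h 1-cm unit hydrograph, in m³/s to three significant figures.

U_p ≈ 38.8 m³/s

Direct runoff: 0.0, 8.0, 31.0, 59.0, 97.0, 54.0, 31.0, 17.0, 10.0, 6.0, 3.0, 2.0, 0.0 m³/s; ΣQ_DR = 318.0 m³/s, peak = 97.0 m³/s.
Runoff depth d = ΣQ_DR·Δt / A = 318.0 × 3600 / (45.8 km²) = 25.00 mm.
The 1-cm UH is the DRH scaled by (10 mm)/d, so U_p = 97.0 × 10/25.00 = 38.8 m³/s.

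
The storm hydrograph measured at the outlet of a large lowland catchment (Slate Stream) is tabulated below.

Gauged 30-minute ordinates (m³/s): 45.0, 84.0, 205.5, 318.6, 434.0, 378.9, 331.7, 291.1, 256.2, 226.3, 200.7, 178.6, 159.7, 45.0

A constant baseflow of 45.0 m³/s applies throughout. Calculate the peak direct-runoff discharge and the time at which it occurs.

Subtracting baseflow gives direct-runoff ordinates: 0.0, 39.0, 160.5, 273.6, 389.0, 333.9, 286.7, 246.1, 211.2, 181.3, 155.7, 133.6, 114.7, 0.0 m³/s.
The maximum is 389.0 m³/s, occurring at the reading for t = 2 h.

Q_p = 389.0 m³/s at t = 2 h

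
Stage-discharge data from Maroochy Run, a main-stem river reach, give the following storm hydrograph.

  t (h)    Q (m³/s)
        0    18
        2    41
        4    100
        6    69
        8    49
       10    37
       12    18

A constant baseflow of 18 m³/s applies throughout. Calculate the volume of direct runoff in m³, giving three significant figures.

Direct-runoff ordinates (Q − Q_b): 0.0, 23.0, 82.0, 51.0, 31.0, 19.0, 0.0 m³/s.
ΣQ_DR = 206.0 m³/s.
With Δt = 2 h = 7200 s, V = ΣQ_DR · Δt = 206.0 × 7200 = 1.48 × 10^6 m³.

V ≈ 1.48 × 10^6 m³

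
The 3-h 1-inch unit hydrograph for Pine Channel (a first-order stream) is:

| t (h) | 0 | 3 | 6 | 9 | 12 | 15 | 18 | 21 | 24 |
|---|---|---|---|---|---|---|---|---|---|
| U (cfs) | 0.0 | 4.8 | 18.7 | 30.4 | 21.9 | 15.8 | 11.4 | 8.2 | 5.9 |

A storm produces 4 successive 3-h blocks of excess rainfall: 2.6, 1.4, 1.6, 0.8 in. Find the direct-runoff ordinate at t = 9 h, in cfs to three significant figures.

Q ≈ 113 cfs

By discrete convolution, Q_j = Σ (P_i / 1 in) · U_{j−i}.
At t = 9 h (j=3): Q = (2.6/1)·30.4 + (1.4/1)·18.7 + (1.6/1)·4.8 + (0.8/1)·0.0 = 113 cfs.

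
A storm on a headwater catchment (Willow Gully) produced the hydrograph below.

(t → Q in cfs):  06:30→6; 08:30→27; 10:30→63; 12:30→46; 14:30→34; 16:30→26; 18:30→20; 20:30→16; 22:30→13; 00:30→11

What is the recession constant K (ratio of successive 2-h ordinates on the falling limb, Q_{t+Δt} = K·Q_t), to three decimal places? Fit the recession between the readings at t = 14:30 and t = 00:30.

K ≈ 0.798

Using the recession-limb readings at t = 14:30 and t = 00:30: Q falls from 34 to 11 cfs over 5 intervals.
K = (Q₂/Q₁)^(1/5) = (11/34)^(1/5) = 0.798.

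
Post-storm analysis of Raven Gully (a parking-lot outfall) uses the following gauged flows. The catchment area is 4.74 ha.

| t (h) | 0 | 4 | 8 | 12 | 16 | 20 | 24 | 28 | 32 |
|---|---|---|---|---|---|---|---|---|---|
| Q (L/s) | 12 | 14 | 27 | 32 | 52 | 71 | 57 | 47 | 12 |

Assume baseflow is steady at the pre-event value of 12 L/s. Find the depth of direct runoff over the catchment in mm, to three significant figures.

d ≈ 65.6 mm

Direct runoff: 0.0, 2.0, 15.0, 20.0, 40.0, 59.0, 45.0, 35.0, 0.0 L/s; ΣQ_DR = 216.0 L/s.
V = ΣQ_DR · Δt = 216.0 × 14400 s = 3.110 × 10^6 L.
Over A = 4.74 ha, depth = V / A = 65.6 mm.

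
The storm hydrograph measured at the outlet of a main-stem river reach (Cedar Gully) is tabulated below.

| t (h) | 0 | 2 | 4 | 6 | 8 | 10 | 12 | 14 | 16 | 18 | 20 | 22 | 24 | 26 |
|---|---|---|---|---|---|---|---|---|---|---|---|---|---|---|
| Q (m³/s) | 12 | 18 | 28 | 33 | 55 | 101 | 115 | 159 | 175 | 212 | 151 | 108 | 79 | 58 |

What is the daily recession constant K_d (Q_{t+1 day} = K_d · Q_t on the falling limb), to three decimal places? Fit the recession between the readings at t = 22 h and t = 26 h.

K_d ≈ 0.024

Between t = 22 h and t = 26 h the flow falls from 108 to 58 m³/s over 2×2 h = 4 h.
Per-interval ratio K = (58/108)^(1/2) = 0.7328; K_d = K^(24/2) = 0.024.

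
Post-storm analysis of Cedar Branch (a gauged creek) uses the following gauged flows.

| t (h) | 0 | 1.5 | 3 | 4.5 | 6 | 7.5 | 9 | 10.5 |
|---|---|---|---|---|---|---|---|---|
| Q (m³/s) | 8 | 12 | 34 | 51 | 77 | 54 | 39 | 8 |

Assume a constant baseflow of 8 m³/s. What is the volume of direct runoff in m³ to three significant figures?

Direct-runoff ordinates (Q − Q_b): 0.0, 4.0, 26.0, 43.0, 69.0, 46.0, 31.0, 0.0 m³/s.
ΣQ_DR = 219.0 m³/s.
With Δt = 1.5 h = 5400 s, V = ΣQ_DR · Δt = 219.0 × 5400 = 1.18 × 10^6 m³.

V ≈ 1.18 × 10^6 m³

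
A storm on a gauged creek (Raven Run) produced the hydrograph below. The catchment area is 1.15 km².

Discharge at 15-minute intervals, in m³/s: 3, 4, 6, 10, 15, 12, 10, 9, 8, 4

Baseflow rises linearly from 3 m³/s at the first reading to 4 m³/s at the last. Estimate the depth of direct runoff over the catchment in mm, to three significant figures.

d ≈ 36.0 mm

Direct runoff: 0.00, 0.89, 2.78, 6.67, 11.56, 8.44, 6.33, 5.22, 4.11, 0.00 m³/s; ΣQ_DR = 46.00 m³/s.
V = ΣQ_DR · Δt = 46.00 × 900 s = 41400 m³.
Over A = 1.15 km², depth = V / A = 36.0 mm.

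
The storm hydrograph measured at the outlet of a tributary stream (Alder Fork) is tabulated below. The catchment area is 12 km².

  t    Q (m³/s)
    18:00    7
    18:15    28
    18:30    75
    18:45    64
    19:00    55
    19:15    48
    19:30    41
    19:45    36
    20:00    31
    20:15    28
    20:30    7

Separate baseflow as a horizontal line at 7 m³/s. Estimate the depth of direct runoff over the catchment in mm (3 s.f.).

d ≈ 25.7 mm

Direct runoff: 0.0, 21.0, 68.0, 57.0, 48.0, 41.0, 34.0, 29.0, 24.0, 21.0, 0.0 m³/s; ΣQ_DR = 343.0 m³/s.
V = ΣQ_DR · Δt = 343.0 × 900 s = 3.087 × 10^5 m³.
Over A = 12 km², depth = V / A = 25.7 mm.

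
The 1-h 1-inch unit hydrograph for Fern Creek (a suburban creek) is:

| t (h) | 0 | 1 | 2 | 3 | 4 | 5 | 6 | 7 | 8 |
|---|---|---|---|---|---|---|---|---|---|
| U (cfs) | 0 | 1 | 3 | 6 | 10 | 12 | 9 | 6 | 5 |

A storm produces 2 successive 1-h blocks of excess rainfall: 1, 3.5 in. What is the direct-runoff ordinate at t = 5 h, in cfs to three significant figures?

Q ≈ 47.0 cfs

By discrete convolution, Q_j = Σ (P_i / 1 in) · U_{j−i}.
At t = 5 h (j=5): Q = (1/1)·12 + (3.5/1)·10 = 47.0 cfs.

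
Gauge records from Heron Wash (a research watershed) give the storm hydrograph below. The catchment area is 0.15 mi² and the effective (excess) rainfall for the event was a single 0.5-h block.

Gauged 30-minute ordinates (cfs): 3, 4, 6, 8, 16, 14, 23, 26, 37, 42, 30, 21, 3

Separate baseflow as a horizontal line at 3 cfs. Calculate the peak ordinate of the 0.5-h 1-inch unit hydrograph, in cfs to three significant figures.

Direct runoff: 0.0, 1.0, 3.0, 5.0, 13.0, 11.0, 20.0, 23.0, 34.0, 39.0, 27.0, 18.0, 0.0 cfs; ΣQ_DR = 194.0 cfs, peak = 39.0 cfs.
Runoff depth d = ΣQ_DR·Δt / A = 194.0 × 1800 / (0.15 mi²) = 1.002 in.
The 1-inch UH is the DRH scaled by (1 in)/d, so U_p = 39.0 × 1/1.002 = 38.9 cfs.

U_p ≈ 38.9 cfs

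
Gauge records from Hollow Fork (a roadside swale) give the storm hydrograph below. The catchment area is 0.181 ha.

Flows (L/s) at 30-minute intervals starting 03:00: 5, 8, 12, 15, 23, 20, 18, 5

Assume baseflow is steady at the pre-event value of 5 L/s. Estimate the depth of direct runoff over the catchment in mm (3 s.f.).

Direct runoff: 0.0, 3.0, 7.0, 10.0, 18.0, 15.0, 13.0, 0.0 L/s; ΣQ_DR = 66.00 L/s.
V = ΣQ_DR · Δt = 66.00 × 1800 s = 1.188 × 10^5 L.
Over A = 0.181 ha, depth = V / A = 65.6 mm.

d ≈ 65.6 mm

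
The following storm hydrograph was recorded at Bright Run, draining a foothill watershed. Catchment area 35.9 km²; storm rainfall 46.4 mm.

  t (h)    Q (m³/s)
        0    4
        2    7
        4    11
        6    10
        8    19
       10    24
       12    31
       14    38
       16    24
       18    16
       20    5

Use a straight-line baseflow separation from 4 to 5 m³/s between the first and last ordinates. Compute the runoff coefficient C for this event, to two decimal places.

ΣQ_DR = 139.5 m³/s; V = ΣQ_DR·Δt = 1.004 × 10^6 m³.
Runoff depth d = V / A = 27.98 mm.
C = d / P = 27.98 / 46.4 = 0.60.

C ≈ 0.60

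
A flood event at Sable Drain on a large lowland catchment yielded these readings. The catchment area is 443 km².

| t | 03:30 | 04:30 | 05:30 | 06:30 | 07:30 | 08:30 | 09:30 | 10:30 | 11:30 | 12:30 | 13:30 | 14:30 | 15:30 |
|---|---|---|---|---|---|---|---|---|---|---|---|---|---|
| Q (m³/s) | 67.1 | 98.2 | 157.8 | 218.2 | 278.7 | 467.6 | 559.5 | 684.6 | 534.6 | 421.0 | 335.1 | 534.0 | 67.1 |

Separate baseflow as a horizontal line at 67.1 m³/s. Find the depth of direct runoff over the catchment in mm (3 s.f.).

d ≈ 28.9 mm

Direct runoff: 0.0, 31.1, 90.7, 151.1, 211.6, 400.5, 492.4, 617.5, 467.5, 353.9, 268.0, 466.9, 0.0 m³/s; ΣQ_DR = 3551 m³/s.
V = ΣQ_DR · Δt = 3551 × 3600 s = 1.278 × 10^7 m³.
Over A = 443 km², depth = V / A = 28.9 mm.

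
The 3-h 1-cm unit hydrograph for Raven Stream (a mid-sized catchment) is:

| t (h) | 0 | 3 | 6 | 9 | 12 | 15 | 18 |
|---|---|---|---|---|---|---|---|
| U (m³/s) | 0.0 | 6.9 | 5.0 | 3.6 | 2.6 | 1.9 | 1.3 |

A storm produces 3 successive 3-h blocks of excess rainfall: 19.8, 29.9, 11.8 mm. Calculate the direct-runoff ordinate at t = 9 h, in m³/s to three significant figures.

By discrete convolution, Q_j = Σ (P_i / 10 mm) · U_{j−i}.
At t = 9 h (j=3): Q = (19.8/10)·3.6 + (29.9/10)·5.0 + (11.8/10)·6.9 = 30.2 m³/s.

Q ≈ 30.2 m³/s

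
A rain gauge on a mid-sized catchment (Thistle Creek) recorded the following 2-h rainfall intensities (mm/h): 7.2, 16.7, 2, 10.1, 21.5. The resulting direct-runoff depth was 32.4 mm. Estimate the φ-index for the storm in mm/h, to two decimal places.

Only the 2 blocks with intensity above φ contribute runoff: 16.7, 21.5 mm/h.
Σ(I−φ)·Δt = d  ⇒  (16.7+21.5 − 2φ)·2 = 32.4
φ = (38.20 − 32.4/2) / 2 = 11.00 mm/h.

φ ≈ 11.00 mm/h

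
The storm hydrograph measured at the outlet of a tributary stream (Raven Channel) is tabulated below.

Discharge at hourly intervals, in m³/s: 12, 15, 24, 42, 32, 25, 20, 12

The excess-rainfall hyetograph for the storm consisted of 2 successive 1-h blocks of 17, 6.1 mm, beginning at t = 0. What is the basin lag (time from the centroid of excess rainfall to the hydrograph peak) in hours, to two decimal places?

t_L ≈ 2.24 h

Centroid of excess rainfall: t_c = Σ P_i·t̄_i / ΣP_i = 0.7641 h (block centres at 0.5, 1.5 h).
Hydrograph peak occurs at t = 3 h, so basin lag t_L = 3 − 0.7641 = 2.24 h.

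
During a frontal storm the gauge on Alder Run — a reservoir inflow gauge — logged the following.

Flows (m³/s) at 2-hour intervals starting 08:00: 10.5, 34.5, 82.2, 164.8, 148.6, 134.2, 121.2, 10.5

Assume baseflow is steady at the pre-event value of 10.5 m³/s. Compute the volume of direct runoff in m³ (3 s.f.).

V ≈ 4.48 × 10^6 m³

Direct-runoff ordinates (Q − Q_b): 0.0, 24.0, 71.7, 154.3, 138.1, 123.7, 110.7, 0.0 m³/s.
ΣQ_DR = 622.5 m³/s.
With Δt = 2 h = 7200 s, V = ΣQ_DR · Δt = 622.5 × 7200 = 4.48 × 10^6 m³.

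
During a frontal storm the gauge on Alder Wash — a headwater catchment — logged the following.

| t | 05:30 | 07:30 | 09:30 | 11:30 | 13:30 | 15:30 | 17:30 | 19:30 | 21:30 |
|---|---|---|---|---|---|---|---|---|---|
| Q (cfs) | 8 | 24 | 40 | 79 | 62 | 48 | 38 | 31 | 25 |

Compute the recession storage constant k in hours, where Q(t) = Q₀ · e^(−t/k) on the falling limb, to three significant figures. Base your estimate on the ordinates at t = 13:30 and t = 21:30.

k ≈ 8.81 h

On the falling limb, Q drops from 62 to 25 cfs between t = 13:30 and t = 21:30 (Δt = 8 h).
k = −Δt / ln(Q₂/Q₁) = −8 / ln(25/62) = 8.81 h.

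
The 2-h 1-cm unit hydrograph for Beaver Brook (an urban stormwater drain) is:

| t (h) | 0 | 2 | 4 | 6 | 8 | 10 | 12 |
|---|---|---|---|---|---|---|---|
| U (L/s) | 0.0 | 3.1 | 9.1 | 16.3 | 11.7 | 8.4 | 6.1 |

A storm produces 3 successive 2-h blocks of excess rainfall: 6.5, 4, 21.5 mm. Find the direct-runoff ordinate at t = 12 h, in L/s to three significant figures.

By discrete convolution, Q_j = Σ (P_i / 10 mm) · U_{j−i}.
At t = 12 h (j=6): Q = (6.5/10)·6.1 + (4/10)·8.4 + (21.5/10)·11.7 = 32.5 L/s.

Q ≈ 32.5 L/s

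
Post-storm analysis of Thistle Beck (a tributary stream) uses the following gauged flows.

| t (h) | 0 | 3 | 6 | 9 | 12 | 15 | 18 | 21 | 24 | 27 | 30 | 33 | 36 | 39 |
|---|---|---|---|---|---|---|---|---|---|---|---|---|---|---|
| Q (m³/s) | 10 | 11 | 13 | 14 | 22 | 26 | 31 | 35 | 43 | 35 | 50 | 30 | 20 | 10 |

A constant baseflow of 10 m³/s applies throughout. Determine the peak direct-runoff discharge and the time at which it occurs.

Q_p = 40.0 m³/s at t = 30 h

Subtracting baseflow gives direct-runoff ordinates: 0.0, 1.0, 3.0, 4.0, 12.0, 16.0, 21.0, 25.0, 33.0, 25.0, 40.0, 20.0, 10.0, 0.0 m³/s.
The maximum is 40.0 m³/s, occurring at the reading for t = 30 h.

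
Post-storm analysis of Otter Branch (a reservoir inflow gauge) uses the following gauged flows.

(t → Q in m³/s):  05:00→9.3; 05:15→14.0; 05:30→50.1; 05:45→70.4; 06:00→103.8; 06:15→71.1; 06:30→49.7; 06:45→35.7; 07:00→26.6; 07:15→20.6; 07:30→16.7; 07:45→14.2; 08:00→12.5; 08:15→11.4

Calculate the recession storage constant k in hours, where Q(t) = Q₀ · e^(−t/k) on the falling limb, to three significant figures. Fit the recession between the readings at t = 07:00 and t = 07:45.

On the falling limb, Q drops from 26.6 to 14.2 m³/s between t = 07:00 and t = 07:45 (Δt = 0.75 h).
k = −Δt / ln(Q₂/Q₁) = −0.75 / ln(14.2/26.6) = 1.19 h.

k ≈ 1.19 h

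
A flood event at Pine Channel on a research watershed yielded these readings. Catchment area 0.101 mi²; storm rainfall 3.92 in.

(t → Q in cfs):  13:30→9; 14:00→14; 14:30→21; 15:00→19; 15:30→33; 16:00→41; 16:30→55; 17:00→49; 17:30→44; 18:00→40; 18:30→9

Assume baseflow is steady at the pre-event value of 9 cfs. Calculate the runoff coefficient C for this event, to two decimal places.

ΣQ_DR = 235.0 cfs; V = ΣQ_DR·Δt = 4.230 × 10^5 ft³.
Runoff depth d = V / A = 1.803 in.
C = d / P = 1.803 / 3.92 = 0.46.

C ≈ 0.46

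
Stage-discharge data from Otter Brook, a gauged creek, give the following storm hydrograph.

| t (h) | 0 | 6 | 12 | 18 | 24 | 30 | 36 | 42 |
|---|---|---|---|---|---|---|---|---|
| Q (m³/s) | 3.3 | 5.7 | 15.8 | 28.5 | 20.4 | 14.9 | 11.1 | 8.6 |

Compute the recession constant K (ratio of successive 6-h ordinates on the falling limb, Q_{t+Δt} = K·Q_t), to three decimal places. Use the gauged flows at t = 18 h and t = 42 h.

Using the recession-limb readings at t = 18 h and t = 42 h: Q falls from 28.5 to 8.6 m³/s over 4 intervals.
K = (Q₂/Q₁)^(1/4) = (8.6/28.5)^(1/4) = 0.741.

K ≈ 0.741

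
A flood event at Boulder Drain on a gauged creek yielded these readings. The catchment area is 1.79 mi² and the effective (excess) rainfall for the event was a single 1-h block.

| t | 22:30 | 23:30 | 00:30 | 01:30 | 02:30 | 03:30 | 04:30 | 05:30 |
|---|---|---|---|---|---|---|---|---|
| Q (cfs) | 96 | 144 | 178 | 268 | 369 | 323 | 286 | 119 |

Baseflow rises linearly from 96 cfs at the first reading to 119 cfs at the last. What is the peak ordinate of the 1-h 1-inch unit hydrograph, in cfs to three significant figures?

Direct runoff: 0.00, 44.71, 75.43, 162.14, 259.86, 210.57, 170.29, 0.00 cfs; ΣQ_DR = 923.0 cfs, peak = 259.86 cfs.
Runoff depth d = ΣQ_DR·Δt / A = 923.0 × 3600 / (1.79 mi²) = 0.7990 in.
The 1-inch UH is the DRH scaled by (1 in)/d, so U_p = 259.86 × 1/0.7990 = 325 cfs.

U_p ≈ 325 cfs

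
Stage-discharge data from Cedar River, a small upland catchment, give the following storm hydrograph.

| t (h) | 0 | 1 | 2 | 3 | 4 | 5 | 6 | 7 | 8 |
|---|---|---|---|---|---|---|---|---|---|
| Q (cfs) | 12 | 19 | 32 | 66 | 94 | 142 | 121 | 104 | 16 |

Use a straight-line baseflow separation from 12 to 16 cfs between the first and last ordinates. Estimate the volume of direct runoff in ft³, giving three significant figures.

Direct-runoff ordinates (Q − Q_b): 0.00, 6.50, 19.00, 52.50, 80.00, 127.50, 106.00, 88.50, 0.00 cfs.
ΣQ_DR = 480.0 cfs.
With Δt = 1 h = 3600 s, V = ΣQ_DR · Δt = 480.0 × 3600 = 1.73 × 10^6 ft³.

V ≈ 1.73 × 10^6 ft³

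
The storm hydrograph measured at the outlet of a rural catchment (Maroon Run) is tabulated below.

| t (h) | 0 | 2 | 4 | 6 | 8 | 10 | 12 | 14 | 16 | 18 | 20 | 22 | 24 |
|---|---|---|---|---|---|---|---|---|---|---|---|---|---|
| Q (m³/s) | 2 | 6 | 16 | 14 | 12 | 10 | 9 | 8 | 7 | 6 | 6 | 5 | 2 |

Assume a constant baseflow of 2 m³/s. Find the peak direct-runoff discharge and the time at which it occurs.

Subtracting baseflow gives direct-runoff ordinates: 0.0, 4.0, 14.0, 12.0, 10.0, 8.0, 7.0, 6.0, 5.0, 4.0, 4.0, 3.0, 0.0 m³/s.
The maximum is 14.0 m³/s, occurring at the reading for t = 4 h.

Q_p = 14.0 m³/s at t = 4 h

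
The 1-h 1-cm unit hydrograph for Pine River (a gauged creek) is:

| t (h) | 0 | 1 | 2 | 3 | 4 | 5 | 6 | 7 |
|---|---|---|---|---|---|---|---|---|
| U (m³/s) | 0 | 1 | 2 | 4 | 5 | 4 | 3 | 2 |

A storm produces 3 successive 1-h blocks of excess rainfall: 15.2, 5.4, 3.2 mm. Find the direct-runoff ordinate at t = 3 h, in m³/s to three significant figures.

Q ≈ 7.48 m³/s

By discrete convolution, Q_j = Σ (P_i / 10 mm) · U_{j−i}.
At t = 3 h (j=3): Q = (15.2/10)·4 + (5.4/10)·2 + (3.2/10)·1 = 7.48 m³/s.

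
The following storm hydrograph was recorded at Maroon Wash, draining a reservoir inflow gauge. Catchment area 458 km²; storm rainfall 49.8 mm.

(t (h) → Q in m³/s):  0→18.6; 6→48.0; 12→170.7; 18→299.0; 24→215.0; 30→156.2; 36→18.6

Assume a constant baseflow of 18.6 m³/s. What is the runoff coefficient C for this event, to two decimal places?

ΣQ_DR = 795.9 m³/s; V = ΣQ_DR·Δt = 1.719 × 10^7 m³.
Runoff depth d = V / A = 37.54 mm.
C = d / P = 37.54 / 49.8 = 0.75.

C ≈ 0.75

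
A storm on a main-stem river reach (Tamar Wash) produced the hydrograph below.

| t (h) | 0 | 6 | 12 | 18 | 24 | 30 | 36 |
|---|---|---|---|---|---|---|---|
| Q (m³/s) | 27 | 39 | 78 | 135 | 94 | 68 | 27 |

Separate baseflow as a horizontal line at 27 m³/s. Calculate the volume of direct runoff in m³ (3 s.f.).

Direct-runoff ordinates (Q − Q_b): 0.0, 12.0, 51.0, 108.0, 67.0, 41.0, 0.0 m³/s.
ΣQ_DR = 279.0 m³/s.
With Δt = 6 h = 21600 s, V = ΣQ_DR · Δt = 279.0 × 21600 = 6.03 × 10^6 m³.

V ≈ 6.03 × 10^6 m³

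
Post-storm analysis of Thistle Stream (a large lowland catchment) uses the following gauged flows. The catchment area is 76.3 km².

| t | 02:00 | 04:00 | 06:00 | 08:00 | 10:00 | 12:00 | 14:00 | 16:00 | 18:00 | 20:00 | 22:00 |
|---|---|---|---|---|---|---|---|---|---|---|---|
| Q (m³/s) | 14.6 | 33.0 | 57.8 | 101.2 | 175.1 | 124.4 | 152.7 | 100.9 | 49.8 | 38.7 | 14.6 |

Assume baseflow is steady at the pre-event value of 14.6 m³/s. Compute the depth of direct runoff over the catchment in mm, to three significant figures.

Direct runoff: 0.0, 18.4, 43.2, 86.6, 160.5, 109.8, 138.1, 86.3, 35.2, 24.1, 0.0 m³/s; ΣQ_DR = 702.2 m³/s.
V = ΣQ_DR · Δt = 702.2 × 7200 s = 5.056 × 10^6 m³.
Over A = 76.3 km², depth = V / A = 66.3 mm.

d ≈ 66.3 mm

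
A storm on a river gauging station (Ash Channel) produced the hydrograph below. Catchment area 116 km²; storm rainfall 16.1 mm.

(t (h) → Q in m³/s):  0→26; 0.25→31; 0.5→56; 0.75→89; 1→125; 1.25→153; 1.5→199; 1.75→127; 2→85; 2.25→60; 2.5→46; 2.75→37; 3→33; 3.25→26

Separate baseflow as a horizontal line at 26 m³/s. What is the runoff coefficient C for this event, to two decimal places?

ΣQ_DR = 729.0 m³/s; V = ΣQ_DR·Δt = 6.561 × 10^5 m³.
Runoff depth d = V / A = 5.656 mm.
C = d / P = 5.656 / 16.1 = 0.35.

C ≈ 0.35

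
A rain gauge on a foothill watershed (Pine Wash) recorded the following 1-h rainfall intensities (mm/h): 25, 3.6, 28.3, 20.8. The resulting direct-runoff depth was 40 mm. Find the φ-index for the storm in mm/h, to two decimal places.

φ ≈ 11.37 mm/h

Only the 3 blocks with intensity above φ contribute runoff: 25, 28.3, 20.8 mm/h.
Σ(I−φ)·Δt = d  ⇒  (25+28.3+20.8 − 3φ)·1 = 40
φ = (74.10 − 40/1) / 3 = 11.37 mm/h.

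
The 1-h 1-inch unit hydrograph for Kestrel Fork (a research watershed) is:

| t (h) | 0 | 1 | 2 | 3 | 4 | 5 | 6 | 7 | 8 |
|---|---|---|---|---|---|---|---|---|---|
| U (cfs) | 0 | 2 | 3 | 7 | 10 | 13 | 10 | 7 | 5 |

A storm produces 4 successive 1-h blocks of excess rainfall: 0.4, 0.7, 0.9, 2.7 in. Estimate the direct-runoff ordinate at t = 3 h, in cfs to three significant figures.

By discrete convolution, Q_j = Σ (P_i / 1 in) · U_{j−i}.
At t = 3 h (j=3): Q = (0.4/1)·7 + (0.7/1)·3 + (0.9/1)·2 + (2.7/1)·0 = 6.70 cfs.

Q ≈ 6.70 cfs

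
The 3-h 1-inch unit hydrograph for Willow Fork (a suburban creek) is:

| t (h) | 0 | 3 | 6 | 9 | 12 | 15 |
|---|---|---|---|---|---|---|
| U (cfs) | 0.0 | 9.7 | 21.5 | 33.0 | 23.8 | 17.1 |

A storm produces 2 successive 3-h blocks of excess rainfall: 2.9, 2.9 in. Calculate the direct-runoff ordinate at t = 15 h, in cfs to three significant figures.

Q ≈ 119 cfs

By discrete convolution, Q_j = Σ (P_i / 1 in) · U_{j−i}.
At t = 15 h (j=5): Q = (2.9/1)·17.1 + (2.9/1)·23.8 = 119 cfs.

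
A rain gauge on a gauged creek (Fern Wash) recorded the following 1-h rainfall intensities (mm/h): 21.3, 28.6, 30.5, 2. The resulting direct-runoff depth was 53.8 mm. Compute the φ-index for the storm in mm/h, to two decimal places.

Only the 3 blocks with intensity above φ contribute runoff: 21.3, 28.6, 30.5 mm/h.
Σ(I−φ)·Δt = d  ⇒  (21.3+28.6+30.5 − 3φ)·1 = 53.8
φ = (80.40 − 53.8/1) / 3 = 8.87 mm/h.

φ ≈ 8.87 mm/h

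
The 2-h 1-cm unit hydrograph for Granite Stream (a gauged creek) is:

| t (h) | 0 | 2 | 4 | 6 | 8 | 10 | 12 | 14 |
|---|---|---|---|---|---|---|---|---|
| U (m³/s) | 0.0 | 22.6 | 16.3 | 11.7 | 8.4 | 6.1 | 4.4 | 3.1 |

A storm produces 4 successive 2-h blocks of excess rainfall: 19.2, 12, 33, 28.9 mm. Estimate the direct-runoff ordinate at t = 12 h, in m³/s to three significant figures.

By discrete convolution, Q_j = Σ (P_i / 10 mm) · U_{j−i}.
At t = 12 h (j=6): Q = (19.2/10)·4.4 + (12/10)·6.1 + (33/10)·8.4 + (28.9/10)·11.7 = 77.3 m³/s.

Q ≈ 77.3 m³/s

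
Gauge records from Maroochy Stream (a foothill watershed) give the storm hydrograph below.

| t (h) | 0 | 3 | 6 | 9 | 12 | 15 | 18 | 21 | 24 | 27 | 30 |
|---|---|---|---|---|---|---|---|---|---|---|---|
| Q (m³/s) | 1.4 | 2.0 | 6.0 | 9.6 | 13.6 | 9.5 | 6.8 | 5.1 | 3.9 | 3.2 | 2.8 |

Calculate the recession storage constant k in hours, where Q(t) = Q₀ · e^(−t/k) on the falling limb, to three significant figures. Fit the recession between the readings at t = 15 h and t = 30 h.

k ≈ 12.3 h

On the falling limb, Q drops from 9.5 to 2.8 m³/s between t = 15 h and t = 30 h (Δt = 15 h).
k = −Δt / ln(Q₂/Q₁) = −15 / ln(2.8/9.5) = 12.3 h.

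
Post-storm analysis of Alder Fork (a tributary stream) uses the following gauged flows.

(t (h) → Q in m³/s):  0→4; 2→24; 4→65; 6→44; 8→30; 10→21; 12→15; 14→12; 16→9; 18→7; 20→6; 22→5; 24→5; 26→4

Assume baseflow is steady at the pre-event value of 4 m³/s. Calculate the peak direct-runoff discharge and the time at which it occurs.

Subtracting baseflow gives direct-runoff ordinates: 0.0, 20.0, 61.0, 40.0, 26.0, 17.0, 11.0, 8.0, 5.0, 3.0, 2.0, 1.0, 1.0, 0.0 m³/s.
The maximum is 61.0 m³/s, occurring at the reading for t = 4 h.

Q_p = 61.0 m³/s at t = 4 h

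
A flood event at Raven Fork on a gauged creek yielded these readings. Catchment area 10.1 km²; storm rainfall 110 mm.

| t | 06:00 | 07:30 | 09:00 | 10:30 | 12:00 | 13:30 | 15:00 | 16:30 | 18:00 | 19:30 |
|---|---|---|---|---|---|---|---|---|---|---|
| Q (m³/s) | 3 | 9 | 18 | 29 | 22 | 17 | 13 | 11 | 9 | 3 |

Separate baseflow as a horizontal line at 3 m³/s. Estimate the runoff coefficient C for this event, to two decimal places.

C ≈ 0.51

ΣQ_DR = 104.0 m³/s; V = ΣQ_DR·Δt = 5.616 × 10^5 m³.
Runoff depth d = V / A = 55.60 mm.
C = d / P = 55.60 / 110 = 0.51.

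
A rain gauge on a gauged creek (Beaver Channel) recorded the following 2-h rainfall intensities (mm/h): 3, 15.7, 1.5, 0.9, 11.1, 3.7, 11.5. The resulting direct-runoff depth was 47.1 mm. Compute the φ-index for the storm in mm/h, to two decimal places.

Only the 3 blocks with intensity above φ contribute runoff: 15.7, 11.1, 11.5 mm/h.
Σ(I−φ)·Δt = d  ⇒  (15.7+11.1+11.5 − 3φ)·2 = 47.1
φ = (38.30 − 47.1/2) / 3 = 4.92 mm/h.

φ ≈ 4.92 mm/h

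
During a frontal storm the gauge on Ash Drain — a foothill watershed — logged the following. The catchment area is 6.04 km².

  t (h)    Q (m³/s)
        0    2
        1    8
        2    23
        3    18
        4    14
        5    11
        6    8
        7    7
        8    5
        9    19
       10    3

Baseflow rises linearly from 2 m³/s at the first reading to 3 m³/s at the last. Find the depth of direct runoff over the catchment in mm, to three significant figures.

Direct runoff: 0.00, 5.90, 20.80, 15.70, 11.60, 8.50, 5.40, 4.30, 2.20, 16.10, 0.00 m³/s; ΣQ_DR = 90.50 m³/s.
V = ΣQ_DR · Δt = 90.50 × 3600 s = 3.258 × 10^5 m³.
Over A = 6.04 km², depth = V / A = 53.9 mm.

d ≈ 53.9 mm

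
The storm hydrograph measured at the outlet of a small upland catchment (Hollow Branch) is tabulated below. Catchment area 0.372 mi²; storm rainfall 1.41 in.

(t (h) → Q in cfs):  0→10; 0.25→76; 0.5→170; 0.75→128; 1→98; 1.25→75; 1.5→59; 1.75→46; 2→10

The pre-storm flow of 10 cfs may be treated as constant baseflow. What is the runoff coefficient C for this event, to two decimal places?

C ≈ 0.43

ΣQ_DR = 582.0 cfs; V = ΣQ_DR·Δt = 5.238 × 10^5 ft³.
Runoff depth d = V / A = 0.6061 in.
C = d / P = 0.6061 / 1.41 = 0.43.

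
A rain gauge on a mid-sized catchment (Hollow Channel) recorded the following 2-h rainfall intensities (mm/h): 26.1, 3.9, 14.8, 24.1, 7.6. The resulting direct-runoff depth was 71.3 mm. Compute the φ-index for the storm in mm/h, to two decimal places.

φ ≈ 9.78 mm/h

Only the 3 blocks with intensity above φ contribute runoff: 26.1, 14.8, 24.1 mm/h.
Σ(I−φ)·Δt = d  ⇒  (26.1+14.8+24.1 − 3φ)·2 = 71.3
φ = (65.00 − 71.3/2) / 3 = 9.78 mm/h.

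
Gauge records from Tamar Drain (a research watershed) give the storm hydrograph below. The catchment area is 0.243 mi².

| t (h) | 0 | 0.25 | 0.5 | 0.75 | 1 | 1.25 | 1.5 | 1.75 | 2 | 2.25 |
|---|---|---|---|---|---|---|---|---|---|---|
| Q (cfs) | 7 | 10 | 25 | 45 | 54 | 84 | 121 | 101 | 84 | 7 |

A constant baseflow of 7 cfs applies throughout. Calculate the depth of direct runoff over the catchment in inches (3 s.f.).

d ≈ 0.746 in

Direct runoff: 0.0, 3.0, 18.0, 38.0, 47.0, 77.0, 114.0, 94.0, 77.0, 0.0 cfs; ΣQ_DR = 468.0 cfs.
V = ΣQ_DR · Δt = 468.0 × 900 s = 4.212 × 10^5 ft³.
Over A = 0.243 mi², depth = V / A = 0.746 in.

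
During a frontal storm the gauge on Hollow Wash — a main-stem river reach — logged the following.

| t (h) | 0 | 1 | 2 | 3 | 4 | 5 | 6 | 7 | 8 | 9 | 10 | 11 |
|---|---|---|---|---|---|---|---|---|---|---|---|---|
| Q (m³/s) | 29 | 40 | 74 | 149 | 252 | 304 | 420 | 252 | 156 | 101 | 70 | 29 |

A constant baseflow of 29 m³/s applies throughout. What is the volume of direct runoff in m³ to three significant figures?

Direct-runoff ordinates (Q − Q_b): 0.0, 11.0, 45.0, 120.0, 223.0, 275.0, 391.0, 223.0, 127.0, 72.0, 41.0, 0.0 m³/s.
ΣQ_DR = 1528 m³/s.
With Δt = 1 h = 3600 s, V = ΣQ_DR · Δt = 1528 × 3600 = 5.50 × 10^6 m³.

V ≈ 5.50 × 10^6 m³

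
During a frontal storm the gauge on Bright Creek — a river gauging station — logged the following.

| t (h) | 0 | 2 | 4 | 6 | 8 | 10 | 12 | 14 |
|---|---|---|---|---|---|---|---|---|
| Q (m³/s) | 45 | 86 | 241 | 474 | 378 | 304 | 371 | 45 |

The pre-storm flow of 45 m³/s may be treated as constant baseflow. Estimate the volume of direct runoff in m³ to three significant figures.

V ≈ 1.14 × 10^7 m³

Direct-runoff ordinates (Q − Q_b): 0.0, 41.0, 196.0, 429.0, 333.0, 259.0, 326.0, 0.0 m³/s.
ΣQ_DR = 1584 m³/s.
With Δt = 2 h = 7200 s, V = ΣQ_DR · Δt = 1584 × 7200 = 1.14 × 10^7 m³.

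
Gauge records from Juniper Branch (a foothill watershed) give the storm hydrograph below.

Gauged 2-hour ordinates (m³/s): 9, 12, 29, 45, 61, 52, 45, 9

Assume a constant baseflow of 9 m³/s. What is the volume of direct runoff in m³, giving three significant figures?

V ≈ 1.37 × 10^6 m³

Direct-runoff ordinates (Q − Q_b): 0.0, 3.0, 20.0, 36.0, 52.0, 43.0, 36.0, 0.0 m³/s.
ΣQ_DR = 190.0 m³/s.
With Δt = 2 h = 7200 s, V = ΣQ_DR · Δt = 190.0 × 7200 = 1.37 × 10^6 m³.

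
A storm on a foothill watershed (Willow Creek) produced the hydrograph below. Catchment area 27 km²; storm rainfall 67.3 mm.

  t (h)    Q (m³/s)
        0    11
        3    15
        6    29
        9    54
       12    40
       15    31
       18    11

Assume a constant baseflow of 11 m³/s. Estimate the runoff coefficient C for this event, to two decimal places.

C ≈ 0.68

ΣQ_DR = 114.0 m³/s; V = ΣQ_DR·Δt = 1.231 × 10^6 m³.
Runoff depth d = V / A = 45.60 mm.
C = d / P = 45.60 / 67.3 = 0.68.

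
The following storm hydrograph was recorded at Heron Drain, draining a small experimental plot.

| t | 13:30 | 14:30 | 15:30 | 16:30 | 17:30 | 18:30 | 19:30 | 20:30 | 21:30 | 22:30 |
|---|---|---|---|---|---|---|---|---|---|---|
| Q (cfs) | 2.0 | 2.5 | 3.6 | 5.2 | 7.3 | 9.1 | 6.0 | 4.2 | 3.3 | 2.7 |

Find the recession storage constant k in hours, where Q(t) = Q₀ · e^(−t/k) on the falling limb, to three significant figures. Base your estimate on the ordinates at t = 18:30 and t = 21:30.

k ≈ 2.96 h

On the falling limb, Q drops from 9.1 to 3.3 cfs between t = 18:30 and t = 21:30 (Δt = 3 h).
k = −Δt / ln(Q₂/Q₁) = −3 / ln(3.3/9.1) = 2.96 h.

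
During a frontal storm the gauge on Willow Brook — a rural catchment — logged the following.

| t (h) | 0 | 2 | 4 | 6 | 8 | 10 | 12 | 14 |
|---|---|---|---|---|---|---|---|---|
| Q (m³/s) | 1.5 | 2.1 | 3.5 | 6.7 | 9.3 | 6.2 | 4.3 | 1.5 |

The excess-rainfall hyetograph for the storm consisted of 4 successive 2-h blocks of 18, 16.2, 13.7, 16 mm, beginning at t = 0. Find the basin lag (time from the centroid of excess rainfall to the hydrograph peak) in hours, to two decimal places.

Centroid of excess rainfall: t_c = Σ P_i·t̄_i / ΣP_i = 3.8670 h (block centres at 1, 3, 5, 7 h).
Hydrograph peak occurs at t = 8 h, so basin lag t_L = 8 − 3.8670 = 4.13 h.

t_L ≈ 4.13 h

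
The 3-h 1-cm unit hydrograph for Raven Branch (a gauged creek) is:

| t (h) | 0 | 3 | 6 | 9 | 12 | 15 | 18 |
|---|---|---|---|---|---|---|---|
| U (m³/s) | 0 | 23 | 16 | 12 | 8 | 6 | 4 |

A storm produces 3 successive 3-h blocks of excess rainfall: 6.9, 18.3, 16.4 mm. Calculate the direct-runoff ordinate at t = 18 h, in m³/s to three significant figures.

By discrete convolution, Q_j = Σ (P_i / 10 mm) · U_{j−i}.
At t = 18 h (j=6): Q = (6.9/10)·4 + (18.3/10)·6 + (16.4/10)·8 = 26.9 m³/s.

Q ≈ 26.9 m³/s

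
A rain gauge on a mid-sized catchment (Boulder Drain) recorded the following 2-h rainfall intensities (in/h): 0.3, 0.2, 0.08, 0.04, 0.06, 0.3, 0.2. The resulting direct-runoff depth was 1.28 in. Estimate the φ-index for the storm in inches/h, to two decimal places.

φ ≈ 0.09 in/h

Only the 4 blocks with intensity above φ contribute runoff: 0.3, 0.2, 0.3, 0.2 in/h.
Σ(I−φ)·Δt = d  ⇒  (0.3+0.2+0.3+0.2 − 4φ)·2 = 1.28
φ = (1.000 − 1.28/2) / 4 = 0.09 in/h.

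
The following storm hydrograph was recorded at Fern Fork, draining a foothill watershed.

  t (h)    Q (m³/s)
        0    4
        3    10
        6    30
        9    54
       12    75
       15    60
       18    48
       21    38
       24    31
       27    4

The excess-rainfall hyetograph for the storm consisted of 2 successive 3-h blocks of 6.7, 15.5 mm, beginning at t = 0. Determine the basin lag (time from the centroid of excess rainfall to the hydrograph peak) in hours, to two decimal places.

t_L ≈ 8.41 h

Centroid of excess rainfall: t_c = Σ P_i·t̄_i / ΣP_i = 3.5946 h (block centres at 1.5, 4.5 h).
Hydrograph peak occurs at t = 12 h, so basin lag t_L = 12 − 3.5946 = 8.41 h.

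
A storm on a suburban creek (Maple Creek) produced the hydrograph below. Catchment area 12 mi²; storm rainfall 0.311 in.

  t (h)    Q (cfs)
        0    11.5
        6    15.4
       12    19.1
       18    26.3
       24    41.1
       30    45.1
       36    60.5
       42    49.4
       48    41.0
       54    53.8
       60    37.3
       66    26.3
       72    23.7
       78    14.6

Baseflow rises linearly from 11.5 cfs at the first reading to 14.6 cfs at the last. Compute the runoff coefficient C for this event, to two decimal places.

C ≈ 0.70

ΣQ_DR = 282.4 cfs; V = ΣQ_DR·Δt = 6.100 × 10^6 ft³.
Runoff depth d = V / A = 0.2188 in.
C = d / P = 0.2188 / 0.311 = 0.70.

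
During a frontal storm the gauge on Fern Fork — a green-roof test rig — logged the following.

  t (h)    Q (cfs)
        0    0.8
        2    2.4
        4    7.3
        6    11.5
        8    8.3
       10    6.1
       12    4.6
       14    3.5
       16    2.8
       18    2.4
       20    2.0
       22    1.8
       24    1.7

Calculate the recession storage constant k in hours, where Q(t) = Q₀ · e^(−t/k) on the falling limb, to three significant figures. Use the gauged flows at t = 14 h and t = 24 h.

On the falling limb, Q drops from 3.5 to 1.7 cfs between t = 14 h and t = 24 h (Δt = 10 h).
k = −Δt / ln(Q₂/Q₁) = −10 / ln(1.7/3.5) = 13.8 h.

k ≈ 13.8 h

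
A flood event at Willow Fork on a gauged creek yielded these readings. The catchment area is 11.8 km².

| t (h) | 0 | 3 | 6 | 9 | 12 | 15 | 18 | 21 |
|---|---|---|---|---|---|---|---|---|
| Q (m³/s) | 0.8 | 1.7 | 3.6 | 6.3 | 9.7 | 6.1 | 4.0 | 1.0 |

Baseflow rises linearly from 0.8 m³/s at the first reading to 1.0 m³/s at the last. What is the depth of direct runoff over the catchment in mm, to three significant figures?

Direct runoff: 0.00, 0.87, 2.74, 5.41, 8.79, 5.16, 3.03, 0.00 m³/s; ΣQ_DR = 26.00 m³/s.
V = ΣQ_DR · Δt = 26.00 × 10800 s = 2.808 × 10^5 m³.
Over A = 11.8 km², depth = V / A = 23.8 mm.

d ≈ 23.8 mm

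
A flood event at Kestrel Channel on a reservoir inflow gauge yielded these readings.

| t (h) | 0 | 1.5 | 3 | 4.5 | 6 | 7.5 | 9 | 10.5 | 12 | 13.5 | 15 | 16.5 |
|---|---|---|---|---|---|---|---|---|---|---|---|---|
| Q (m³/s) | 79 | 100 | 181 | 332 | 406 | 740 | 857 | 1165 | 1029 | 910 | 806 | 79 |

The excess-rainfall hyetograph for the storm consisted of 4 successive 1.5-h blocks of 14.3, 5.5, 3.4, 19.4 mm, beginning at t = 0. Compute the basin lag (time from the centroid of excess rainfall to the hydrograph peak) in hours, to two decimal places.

t_L ≈ 7.27 h

Centroid of excess rainfall: t_c = Σ P_i·t̄_i / ΣP_i = 3.2324 h (block centres at 0.75, 2.25, 3.75, 5.25 h).
Hydrograph peak occurs at t = 10.5 h, so basin lag t_L = 10.5 − 3.2324 = 7.27 h.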